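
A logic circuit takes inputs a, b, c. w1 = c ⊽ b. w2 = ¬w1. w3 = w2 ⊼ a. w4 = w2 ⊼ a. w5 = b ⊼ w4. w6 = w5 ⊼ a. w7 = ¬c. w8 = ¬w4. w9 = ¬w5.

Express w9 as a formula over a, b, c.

¬(b ⊼ (¬(c ⊽ b) ⊼ a))

w1 = c ⊽ b
w2 = ¬w1 = ¬(c ⊽ b)
w4 = w2 ⊼ a = ¬(c ⊽ b) ⊼ a
w5 = b ⊼ w4 = b ⊼ (¬(c ⊽ b) ⊼ a)
w9 = ¬w5 = ¬(b ⊼ (¬(c ⊽ b) ⊼ a))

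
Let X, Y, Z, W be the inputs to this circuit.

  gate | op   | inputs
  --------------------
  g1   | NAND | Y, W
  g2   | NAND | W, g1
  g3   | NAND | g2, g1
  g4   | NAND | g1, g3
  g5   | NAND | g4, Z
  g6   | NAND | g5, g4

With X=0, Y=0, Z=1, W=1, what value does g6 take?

g1 = 0 NAND 1 = 1
g2 = 1 NAND 1 = 0
g3 = 0 NAND 1 = 1
g4 = 1 NAND 1 = 0
g5 = 0 NAND 1 = 1
g6 = 1 NAND 0 = 1

1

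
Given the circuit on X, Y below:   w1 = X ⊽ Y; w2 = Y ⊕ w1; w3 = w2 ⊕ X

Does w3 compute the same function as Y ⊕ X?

w1 = X ⊽ Y
w2 = Y ⊕ w1 = Y ⊕ (X ⊽ Y)
w3 = w2 ⊕ X = (Y ⊕ (X ⊽ Y)) ⊕ X
At X=0, Y=0: circuit gives 1, formula gives 0.

No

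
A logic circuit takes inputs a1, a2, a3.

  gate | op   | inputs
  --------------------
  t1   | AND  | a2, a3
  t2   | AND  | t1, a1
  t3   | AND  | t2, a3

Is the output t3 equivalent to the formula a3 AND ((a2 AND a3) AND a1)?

t1 = a2 AND a3
t2 = t1 AND a1 = (a2 AND a3) AND a1
t3 = t2 AND a3 = ((a2 AND a3) AND a1) AND a3
At a1=0, a2=0, a3=0: circuit gives 0, formula gives 0.
At a1=1, a2=1, a3=1: circuit gives 1, formula gives 1.
Agrees on all 8 inputs.

Yes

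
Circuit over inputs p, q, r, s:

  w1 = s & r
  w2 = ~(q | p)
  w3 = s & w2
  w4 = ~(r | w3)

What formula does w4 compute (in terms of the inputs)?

~(r | (s & (~(q | p))))

w2 = ~(q | p)
w3 = s & w2 = s & (~(q | p))
w4 = ~(r | w3) = ~(r | (s & (~(q | p))))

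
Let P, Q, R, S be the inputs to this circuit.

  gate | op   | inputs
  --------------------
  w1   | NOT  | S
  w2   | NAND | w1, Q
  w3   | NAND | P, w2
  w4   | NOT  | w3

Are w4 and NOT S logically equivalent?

No

w1 = NOT S
w2 = w1 NAND Q = NOT S NAND Q
w3 = P NAND w2 = P NAND (NOT S NAND Q)
w4 = NOT w3 = NOT (P NAND (NOT S NAND Q))
At P=0, Q=0, R=0, S=0: circuit gives 0, formula gives 1.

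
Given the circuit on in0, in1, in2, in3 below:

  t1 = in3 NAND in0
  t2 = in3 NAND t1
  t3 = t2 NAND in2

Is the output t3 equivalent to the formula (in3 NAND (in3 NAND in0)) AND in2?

No

t1 = in3 NAND in0
t2 = in3 NAND t1 = in3 NAND (in3 NAND in0)
t3 = t2 NAND in2 = (in3 NAND (in3 NAND in0)) NAND in2
At in0=0, in1=0, in2=0, in3=0: circuit gives 1, formula gives 0.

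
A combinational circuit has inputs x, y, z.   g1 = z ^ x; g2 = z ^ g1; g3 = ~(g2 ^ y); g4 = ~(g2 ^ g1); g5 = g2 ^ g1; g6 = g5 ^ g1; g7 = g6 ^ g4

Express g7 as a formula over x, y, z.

(((z ^ (z ^ x)) ^ (z ^ x)) ^ (z ^ x)) ^ (~((z ^ (z ^ x)) ^ (z ^ x)))

g1 = z ^ x
g2 = z ^ g1 = z ^ (z ^ x)
g4 = ~(g2 ^ g1) = ~((z ^ (z ^ x)) ^ (z ^ x))
g5 = g2 ^ g1 = (z ^ (z ^ x)) ^ (z ^ x)
g6 = g5 ^ g1 = ((z ^ (z ^ x)) ^ (z ^ x)) ^ (z ^ x)
g7 = g6 ^ g4 = (((z ^ (z ^ x)) ^ (z ^ x)) ^ (z ^ x)) ^ (~((z ^ (z ^ x)) ^ (z ^ x)))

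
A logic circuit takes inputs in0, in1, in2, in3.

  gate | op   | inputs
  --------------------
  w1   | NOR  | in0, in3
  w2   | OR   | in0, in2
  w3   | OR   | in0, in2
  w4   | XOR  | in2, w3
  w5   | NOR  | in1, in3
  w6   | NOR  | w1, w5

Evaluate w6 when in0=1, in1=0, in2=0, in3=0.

w1 = 1 NOR 0 = 0
w5 = 0 NOR 0 = 1
w6 = 0 NOR 1 = 0

0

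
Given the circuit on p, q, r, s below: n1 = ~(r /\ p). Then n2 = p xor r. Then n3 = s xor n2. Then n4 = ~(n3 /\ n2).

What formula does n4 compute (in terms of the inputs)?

n2 = p xor r
n3 = s xor n2 = s xor (p xor r)
n4 = ~(n3 /\ n2) = ~((s xor (p xor r)) /\ (p xor r))

~((s xor (p xor r)) /\ (p xor r))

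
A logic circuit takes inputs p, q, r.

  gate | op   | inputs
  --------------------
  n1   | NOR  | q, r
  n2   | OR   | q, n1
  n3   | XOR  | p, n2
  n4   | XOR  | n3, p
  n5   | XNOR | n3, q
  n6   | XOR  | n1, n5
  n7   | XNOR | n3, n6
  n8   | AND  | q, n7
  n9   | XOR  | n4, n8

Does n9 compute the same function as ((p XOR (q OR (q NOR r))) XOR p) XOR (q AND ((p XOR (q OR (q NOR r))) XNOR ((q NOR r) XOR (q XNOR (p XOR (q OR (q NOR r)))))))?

Yes

n1 = q NOR r
n2 = q OR n1 = q OR (q NOR r)
n3 = p XOR n2 = p XOR (q OR (q NOR r))
n4 = n3 XOR p = (p XOR (q OR (q NOR r))) XOR p
n5 = n3 XNOR q = (p XOR (q OR (q NOR r))) XNOR q
n6 = n1 XOR n5 = (q NOR r) XOR ((p XOR (q OR (q NOR r))) XNOR q)
n7 = n3 XNOR n6 = (p XOR (q OR (q NOR r))) XNOR ((q NOR r) XOR ((p XOR (q OR (q NOR r))) XNOR q))
n8 = q AND n7 = q AND ((p XOR (q OR (q NOR r))) XNOR ((q NOR r) XOR ((p XOR (q OR (q NOR r))) XNOR q)))
n9 = n4 XOR n8 = ((p XOR (q OR (q NOR r))) XOR p) XOR (q AND ((p XOR (q OR (q NOR r))) XNOR ((q NOR r) XOR ((p XOR (q OR (q NOR r))) XNOR q))))
At p=0, q=0, r=1: circuit gives 0, formula gives 0.
At p=0, q=0, r=0: circuit gives 1, formula gives 1.
Agrees on all 8 inputs.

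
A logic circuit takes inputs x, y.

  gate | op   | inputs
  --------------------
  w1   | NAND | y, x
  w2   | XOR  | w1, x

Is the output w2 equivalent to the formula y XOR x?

No

w1 = y NAND x
w2 = w1 XOR x = (y NAND x) XOR x
At x=0, y=0: circuit gives 1, formula gives 0.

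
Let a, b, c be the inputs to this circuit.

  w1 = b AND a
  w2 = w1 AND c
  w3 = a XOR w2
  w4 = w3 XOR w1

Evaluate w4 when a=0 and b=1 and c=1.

0

w1 = 1 AND 0 = 0
w2 = 0 AND 1 = 0
w3 = 0 XOR 0 = 0
w4 = 0 XOR 0 = 0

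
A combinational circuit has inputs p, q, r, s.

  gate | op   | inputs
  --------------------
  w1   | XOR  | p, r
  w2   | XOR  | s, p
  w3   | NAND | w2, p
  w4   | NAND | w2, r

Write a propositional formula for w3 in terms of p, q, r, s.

w2 = s XOR p
w3 = w2 NAND p = (s XOR p) NAND p

(s XOR p) NAND p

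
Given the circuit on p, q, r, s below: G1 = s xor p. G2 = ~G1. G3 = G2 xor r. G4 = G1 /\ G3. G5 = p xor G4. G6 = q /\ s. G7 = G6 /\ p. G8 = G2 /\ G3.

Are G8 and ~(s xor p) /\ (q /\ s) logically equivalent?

No

G1 = s xor p
G2 = ~G1 = ~(s xor p)
G3 = G2 xor r = ~(s xor p) xor r
G8 = G2 /\ G3 = ~(s xor p) /\ (~(s xor p) xor r)
At p=0, q=0, r=0, s=0: circuit gives 1, formula gives 0.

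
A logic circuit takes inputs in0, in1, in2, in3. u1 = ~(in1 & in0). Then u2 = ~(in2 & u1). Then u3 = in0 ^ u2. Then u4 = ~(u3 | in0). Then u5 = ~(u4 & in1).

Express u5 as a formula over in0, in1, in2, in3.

u1 = ~(in1 & in0)
u2 = ~(in2 & u1) = ~(in2 & (~(in1 & in0)))
u3 = in0 ^ u2 = in0 ^ (~(in2 & (~(in1 & in0))))
u4 = ~(u3 | in0) = ~((in0 ^ (~(in2 & (~(in1 & in0))))) | in0)
u5 = ~(u4 & in1) = ~((~((in0 ^ (~(in2 & (~(in1 & in0))))) | in0)) & in1)

~((~((in0 ^ (~(in2 & (~(in1 & in0))))) | in0)) & in1)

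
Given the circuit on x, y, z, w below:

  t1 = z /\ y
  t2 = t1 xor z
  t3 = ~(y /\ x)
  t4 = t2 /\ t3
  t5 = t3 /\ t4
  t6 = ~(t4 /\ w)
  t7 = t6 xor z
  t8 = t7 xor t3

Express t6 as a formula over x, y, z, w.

~((((z /\ y) xor z) /\ (~(y /\ x))) /\ w)

t1 = z /\ y
t2 = t1 xor z = (z /\ y) xor z
t3 = ~(y /\ x)
t4 = t2 /\ t3 = ((z /\ y) xor z) /\ (~(y /\ x))
t6 = ~(t4 /\ w) = ~((((z /\ y) xor z) /\ (~(y /\ x))) /\ w)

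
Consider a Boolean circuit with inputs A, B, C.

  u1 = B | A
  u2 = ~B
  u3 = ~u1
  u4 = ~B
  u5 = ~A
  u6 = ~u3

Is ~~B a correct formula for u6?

No

u1 = B | A
u3 = ~u1 = ~(B | A)
u6 = ~u3 = ~~(B | A)
At A=1, B=0, C=0: circuit gives 1, formula gives 0.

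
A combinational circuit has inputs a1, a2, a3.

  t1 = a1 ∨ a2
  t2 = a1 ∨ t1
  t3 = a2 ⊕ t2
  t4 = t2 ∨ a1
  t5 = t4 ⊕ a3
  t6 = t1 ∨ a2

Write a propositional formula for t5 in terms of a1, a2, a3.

((a1 ∨ (a1 ∨ a2)) ∨ a1) ⊕ a3

t1 = a1 ∨ a2
t2 = a1 ∨ t1 = a1 ∨ (a1 ∨ a2)
t4 = t2 ∨ a1 = (a1 ∨ (a1 ∨ a2)) ∨ a1
t5 = t4 ⊕ a3 = ((a1 ∨ (a1 ∨ a2)) ∨ a1) ⊕ a3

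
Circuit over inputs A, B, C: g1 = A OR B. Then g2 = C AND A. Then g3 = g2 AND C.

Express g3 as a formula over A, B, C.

g2 = C AND A
g3 = g2 AND C = (C AND A) AND C

(C AND A) AND C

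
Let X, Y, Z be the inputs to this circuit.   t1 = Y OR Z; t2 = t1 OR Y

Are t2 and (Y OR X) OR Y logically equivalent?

t1 = Y OR Z
t2 = t1 OR Y = (Y OR Z) OR Y
At X=0, Y=0, Z=1: circuit gives 1, formula gives 0.

No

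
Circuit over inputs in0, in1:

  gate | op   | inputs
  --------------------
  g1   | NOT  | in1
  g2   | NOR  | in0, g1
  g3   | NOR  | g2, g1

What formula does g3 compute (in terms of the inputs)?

(in0 NOR NOT in1) NOR NOT in1

g1 = NOT in1
g2 = in0 NOR g1 = in0 NOR NOT in1
g3 = g2 NOR g1 = (in0 NOR NOT in1) NOR NOT in1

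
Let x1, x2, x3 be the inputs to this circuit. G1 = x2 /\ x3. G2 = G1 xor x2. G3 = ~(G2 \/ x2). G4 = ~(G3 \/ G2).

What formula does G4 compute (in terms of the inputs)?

G1 = x2 /\ x3
G2 = G1 xor x2 = (x2 /\ x3) xor x2
G3 = ~(G2 \/ x2) = ~(((x2 /\ x3) xor x2) \/ x2)
G4 = ~(G3 \/ G2) = ~((~(((x2 /\ x3) xor x2) \/ x2)) \/ ((x2 /\ x3) xor x2))

~((~(((x2 /\ x3) xor x2) \/ x2)) \/ ((x2 /\ x3) xor x2))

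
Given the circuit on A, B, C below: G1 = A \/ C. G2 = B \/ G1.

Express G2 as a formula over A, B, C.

B \/ (A \/ C)

G1 = A \/ C
G2 = B \/ G1 = B \/ (A \/ C)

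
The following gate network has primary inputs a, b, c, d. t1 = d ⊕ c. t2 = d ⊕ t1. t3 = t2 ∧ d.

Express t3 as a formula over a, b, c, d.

(d ⊕ (d ⊕ c)) ∧ d

t1 = d ⊕ c
t2 = d ⊕ t1 = d ⊕ (d ⊕ c)
t3 = t2 ∧ d = (d ⊕ (d ⊕ c)) ∧ d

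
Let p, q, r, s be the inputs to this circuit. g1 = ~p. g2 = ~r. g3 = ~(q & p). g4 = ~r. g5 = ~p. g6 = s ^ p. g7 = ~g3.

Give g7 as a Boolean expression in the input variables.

g3 = ~(q & p)
g7 = ~g3 = ~(~(q & p))

~(~(q & p))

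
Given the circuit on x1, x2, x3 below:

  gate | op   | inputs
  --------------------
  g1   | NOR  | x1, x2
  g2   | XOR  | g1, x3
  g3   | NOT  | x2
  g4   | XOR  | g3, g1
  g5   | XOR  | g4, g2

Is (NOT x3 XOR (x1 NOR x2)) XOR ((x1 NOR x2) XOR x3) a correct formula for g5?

g1 = x1 NOR x2
g2 = g1 XOR x3 = (x1 NOR x2) XOR x3
g3 = NOT x2
g4 = g3 XOR g1 = NOT x2 XOR (x1 NOR x2)
g5 = g4 XOR g2 = (NOT x2 XOR (x1 NOR x2)) XOR ((x1 NOR x2) XOR x3)
At x1=0, x2=0, x3=1: circuit gives 0, formula gives 1.

No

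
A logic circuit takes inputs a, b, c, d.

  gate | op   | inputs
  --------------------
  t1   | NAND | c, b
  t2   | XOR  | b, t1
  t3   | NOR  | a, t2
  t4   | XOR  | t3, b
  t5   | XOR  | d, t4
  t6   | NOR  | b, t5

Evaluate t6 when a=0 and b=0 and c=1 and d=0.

1

t1 = 1 NAND 0 = 1
t2 = 0 XOR 1 = 1
t3 = 0 NOR 1 = 0
t4 = 0 XOR 0 = 0
t5 = 0 XOR 0 = 0
t6 = 0 NOR 0 = 1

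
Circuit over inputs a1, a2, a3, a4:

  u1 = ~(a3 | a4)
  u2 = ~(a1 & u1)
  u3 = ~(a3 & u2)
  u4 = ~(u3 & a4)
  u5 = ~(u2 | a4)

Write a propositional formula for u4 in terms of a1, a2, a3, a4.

u1 = ~(a3 | a4)
u2 = ~(a1 & u1) = ~(a1 & (~(a3 | a4)))
u3 = ~(a3 & u2) = ~(a3 & (~(a1 & (~(a3 | a4)))))
u4 = ~(u3 & a4) = ~((~(a3 & (~(a1 & (~(a3 | a4)))))) & a4)

~((~(a3 & (~(a1 & (~(a3 | a4)))))) & a4)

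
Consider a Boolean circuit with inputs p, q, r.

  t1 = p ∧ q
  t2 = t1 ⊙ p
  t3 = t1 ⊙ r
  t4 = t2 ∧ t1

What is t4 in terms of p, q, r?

t1 = p ∧ q
t2 = t1 ⊙ p = (p ∧ q) ⊙ p
t4 = t2 ∧ t1 = ((p ∧ q) ⊙ p) ∧ (p ∧ q)

((p ∧ q) ⊙ p) ∧ (p ∧ q)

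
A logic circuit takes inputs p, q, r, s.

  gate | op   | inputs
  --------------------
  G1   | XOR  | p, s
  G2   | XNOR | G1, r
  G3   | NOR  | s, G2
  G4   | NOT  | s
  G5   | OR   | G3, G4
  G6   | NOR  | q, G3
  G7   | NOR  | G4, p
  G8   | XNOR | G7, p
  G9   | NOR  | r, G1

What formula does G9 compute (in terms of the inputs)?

G1 = p XOR s
G9 = r NOR G1 = r NOR (p XOR s)

r NOR (p XOR s)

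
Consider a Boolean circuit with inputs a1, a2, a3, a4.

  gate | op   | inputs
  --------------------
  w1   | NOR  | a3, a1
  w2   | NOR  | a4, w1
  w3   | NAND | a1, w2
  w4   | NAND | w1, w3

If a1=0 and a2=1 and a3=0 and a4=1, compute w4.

0

w1 = 0 NOR 0 = 1
w2 = 1 NOR 1 = 0
w3 = 0 NAND 0 = 1
w4 = 1 NAND 1 = 0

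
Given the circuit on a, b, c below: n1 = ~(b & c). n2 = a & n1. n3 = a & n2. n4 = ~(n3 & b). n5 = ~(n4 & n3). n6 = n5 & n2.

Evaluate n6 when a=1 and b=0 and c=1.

n1 = ~(0 & 1) = 1
n2 = 1 & 1 = 1
n3 = 1 & 1 = 1
n4 = ~(1 & 0) = 1
n5 = ~(1 & 1) = 0
n6 = 0 & 1 = 0

0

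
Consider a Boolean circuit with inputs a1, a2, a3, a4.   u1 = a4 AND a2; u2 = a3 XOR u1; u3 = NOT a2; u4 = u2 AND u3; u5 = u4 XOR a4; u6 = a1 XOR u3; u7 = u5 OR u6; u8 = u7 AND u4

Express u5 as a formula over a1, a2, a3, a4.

u1 = a4 AND a2
u2 = a3 XOR u1 = a3 XOR (a4 AND a2)
u3 = NOT a2
u4 = u2 AND u3 = (a3 XOR (a4 AND a2)) AND NOT a2
u5 = u4 XOR a4 = ((a3 XOR (a4 AND a2)) AND NOT a2) XOR a4

((a3 XOR (a4 AND a2)) AND NOT a2) XOR a4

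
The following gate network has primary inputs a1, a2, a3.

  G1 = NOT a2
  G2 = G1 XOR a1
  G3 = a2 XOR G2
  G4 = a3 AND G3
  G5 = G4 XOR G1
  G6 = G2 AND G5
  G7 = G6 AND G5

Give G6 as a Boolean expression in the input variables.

(NOT a2 XOR a1) AND ((a3 AND (a2 XOR (NOT a2 XOR a1))) XOR NOT a2)

G1 = NOT a2
G2 = G1 XOR a1 = NOT a2 XOR a1
G3 = a2 XOR G2 = a2 XOR (NOT a2 XOR a1)
G4 = a3 AND G3 = a3 AND (a2 XOR (NOT a2 XOR a1))
G5 = G4 XOR G1 = (a3 AND (a2 XOR (NOT a2 XOR a1))) XOR NOT a2
G6 = G2 AND G5 = (NOT a2 XOR a1) AND ((a3 AND (a2 XOR (NOT a2 XOR a1))) XOR NOT a2)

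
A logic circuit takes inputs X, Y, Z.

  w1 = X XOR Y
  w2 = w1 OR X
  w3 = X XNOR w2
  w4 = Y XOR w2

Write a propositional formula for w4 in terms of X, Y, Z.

Y XOR ((X XOR Y) OR X)

w1 = X XOR Y
w2 = w1 OR X = (X XOR Y) OR X
w4 = Y XOR w2 = Y XOR ((X XOR Y) OR X)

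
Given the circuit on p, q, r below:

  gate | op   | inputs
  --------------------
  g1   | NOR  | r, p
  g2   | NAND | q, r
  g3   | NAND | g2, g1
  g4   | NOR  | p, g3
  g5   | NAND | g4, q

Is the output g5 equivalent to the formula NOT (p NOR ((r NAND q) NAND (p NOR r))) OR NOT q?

Yes

g1 = r NOR p
g2 = q NAND r
g3 = g2 NAND g1 = (q NAND r) NAND (r NOR p)
g4 = p NOR g3 = p NOR ((q NAND r) NAND (r NOR p))
g5 = g4 NAND q = (p NOR ((q NAND r) NAND (r NOR p))) NAND q
At p=0, q=1, r=0: circuit gives 0, formula gives 0.
At p=0, q=0, r=0: circuit gives 1, formula gives 1.
Agrees on all 8 inputs.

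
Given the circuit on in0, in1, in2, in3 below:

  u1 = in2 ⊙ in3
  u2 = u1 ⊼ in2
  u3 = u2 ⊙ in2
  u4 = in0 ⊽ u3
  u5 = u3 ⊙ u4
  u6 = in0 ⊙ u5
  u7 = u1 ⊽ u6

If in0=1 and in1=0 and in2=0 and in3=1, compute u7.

u1 = 0 ⊙ 1 = 0
u2 = 0 ⊼ 0 = 1
u3 = 1 ⊙ 0 = 0
u4 = 1 ⊽ 0 = 0
u5 = 0 ⊙ 0 = 1
u6 = 1 ⊙ 1 = 1
u7 = 0 ⊽ 1 = 0

0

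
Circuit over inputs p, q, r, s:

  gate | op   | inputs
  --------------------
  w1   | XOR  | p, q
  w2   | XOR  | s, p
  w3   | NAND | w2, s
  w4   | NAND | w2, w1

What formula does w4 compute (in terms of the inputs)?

w1 = p XOR q
w2 = s XOR p
w4 = w2 NAND w1 = (s XOR p) NAND (p XOR q)

(s XOR p) NAND (p XOR q)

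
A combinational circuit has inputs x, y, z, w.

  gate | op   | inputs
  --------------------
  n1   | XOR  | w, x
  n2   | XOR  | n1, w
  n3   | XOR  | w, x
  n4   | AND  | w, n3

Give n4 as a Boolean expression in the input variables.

n3 = w XOR x
n4 = w AND n3 = w AND (w XOR x)

w AND (w XOR x)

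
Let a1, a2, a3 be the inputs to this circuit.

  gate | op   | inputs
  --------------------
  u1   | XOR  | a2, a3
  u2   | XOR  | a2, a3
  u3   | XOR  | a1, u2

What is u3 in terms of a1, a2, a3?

u2 = a2 XOR a3
u3 = a1 XOR u2 = a1 XOR (a2 XOR a3)

a1 XOR (a2 XOR a3)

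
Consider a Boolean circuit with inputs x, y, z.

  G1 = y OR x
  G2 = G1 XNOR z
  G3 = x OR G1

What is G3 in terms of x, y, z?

x OR (y OR x)

G1 = y OR x
G3 = x OR G1 = x OR (y OR x)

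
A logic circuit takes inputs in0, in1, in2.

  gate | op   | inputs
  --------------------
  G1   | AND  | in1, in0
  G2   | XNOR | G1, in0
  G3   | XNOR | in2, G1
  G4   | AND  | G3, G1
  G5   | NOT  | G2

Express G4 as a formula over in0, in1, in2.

(in2 XNOR (in1 AND in0)) AND (in1 AND in0)

G1 = in1 AND in0
G3 = in2 XNOR G1 = in2 XNOR (in1 AND in0)
G4 = G3 AND G1 = (in2 XNOR (in1 AND in0)) AND (in1 AND in0)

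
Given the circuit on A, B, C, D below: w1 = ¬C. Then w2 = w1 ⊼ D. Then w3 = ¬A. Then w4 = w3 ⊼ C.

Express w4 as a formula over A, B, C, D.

w3 = ¬A
w4 = w3 ⊼ C = ¬A ⊼ C

¬A ⊼ C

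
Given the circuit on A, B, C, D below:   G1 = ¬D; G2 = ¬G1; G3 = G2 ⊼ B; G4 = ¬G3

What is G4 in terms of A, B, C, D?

G1 = ¬D
G2 = ¬G1 = ¬¬D
G3 = G2 ⊼ B = ¬¬D ⊼ B
G4 = ¬G3 = ¬(¬¬D ⊼ B)

¬(¬¬D ⊼ B)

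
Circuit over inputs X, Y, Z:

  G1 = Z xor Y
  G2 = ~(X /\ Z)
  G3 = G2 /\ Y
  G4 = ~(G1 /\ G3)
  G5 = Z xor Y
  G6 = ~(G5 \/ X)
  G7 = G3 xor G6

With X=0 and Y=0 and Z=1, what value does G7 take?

G2 = ~(0 /\ 1) = 1
G3 = 1 /\ 0 = 0
G5 = 1 xor 0 = 1
G6 = ~(1 \/ 0) = 0
G7 = 0 xor 0 = 0

0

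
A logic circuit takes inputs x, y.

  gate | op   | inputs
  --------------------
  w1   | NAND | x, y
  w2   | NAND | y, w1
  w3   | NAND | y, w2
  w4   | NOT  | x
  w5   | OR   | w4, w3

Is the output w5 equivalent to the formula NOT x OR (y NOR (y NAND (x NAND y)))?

w1 = x NAND y
w2 = y NAND w1 = y NAND (x NAND y)
w3 = y NAND w2 = y NAND (y NAND (x NAND y))
w4 = NOT x
w5 = w4 OR w3 = NOT x OR (y NAND (y NAND (x NAND y)))
At x=1, y=0: circuit gives 1, formula gives 0.

No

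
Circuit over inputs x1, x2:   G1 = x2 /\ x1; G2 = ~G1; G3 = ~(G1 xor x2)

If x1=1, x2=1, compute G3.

G1 = 1 /\ 1 = 1
G3 = ~(1 xor 1) = 1

1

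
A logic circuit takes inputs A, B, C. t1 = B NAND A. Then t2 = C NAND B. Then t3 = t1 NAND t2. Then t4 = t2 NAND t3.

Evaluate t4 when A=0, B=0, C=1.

1

t1 = 0 NAND 0 = 1
t2 = 1 NAND 0 = 1
t3 = 1 NAND 1 = 0
t4 = 1 NAND 0 = 1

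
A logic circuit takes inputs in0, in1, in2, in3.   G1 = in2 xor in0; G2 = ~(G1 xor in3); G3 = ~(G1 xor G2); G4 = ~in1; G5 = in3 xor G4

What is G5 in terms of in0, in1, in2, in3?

G4 = ~in1
G5 = in3 xor G4 = in3 xor ~in1

in3 xor ~in1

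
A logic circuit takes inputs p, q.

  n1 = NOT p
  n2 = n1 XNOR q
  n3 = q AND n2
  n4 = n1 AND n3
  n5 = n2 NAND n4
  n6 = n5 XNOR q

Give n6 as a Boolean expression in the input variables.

n1 = NOT p
n2 = n1 XNOR q = NOT p XNOR q
n3 = q AND n2 = q AND (NOT p XNOR q)
n4 = n1 AND n3 = NOT p AND (q AND (NOT p XNOR q))
n5 = n2 NAND n4 = (NOT p XNOR q) NAND (NOT p AND (q AND (NOT p XNOR q)))
n6 = n5 XNOR q = ((NOT p XNOR q) NAND (NOT p AND (q AND (NOT p XNOR q)))) XNOR q

((NOT p XNOR q) NAND (NOT p AND (q AND (NOT p XNOR q)))) XNOR q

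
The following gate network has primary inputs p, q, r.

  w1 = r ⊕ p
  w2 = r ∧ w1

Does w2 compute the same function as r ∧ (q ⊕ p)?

w1 = r ⊕ p
w2 = r ∧ w1 = r ∧ (r ⊕ p)
At p=0, q=0, r=1: circuit gives 1, formula gives 0.

No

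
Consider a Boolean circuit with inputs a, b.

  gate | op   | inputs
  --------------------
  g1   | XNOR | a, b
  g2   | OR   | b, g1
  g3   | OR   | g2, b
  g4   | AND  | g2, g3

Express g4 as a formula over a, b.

(b OR (a XNOR b)) AND ((b OR (a XNOR b)) OR b)

g1 = a XNOR b
g2 = b OR g1 = b OR (a XNOR b)
g3 = g2 OR b = (b OR (a XNOR b)) OR b
g4 = g2 AND g3 = (b OR (a XNOR b)) AND ((b OR (a XNOR b)) OR b)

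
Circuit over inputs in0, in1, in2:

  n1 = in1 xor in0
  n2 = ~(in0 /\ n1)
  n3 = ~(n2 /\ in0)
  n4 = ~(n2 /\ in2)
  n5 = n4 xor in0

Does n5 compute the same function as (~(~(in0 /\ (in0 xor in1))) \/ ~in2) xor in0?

Yes

n1 = in1 xor in0
n2 = ~(in0 /\ n1) = ~(in0 /\ (in1 xor in0))
n4 = ~(n2 /\ in2) = ~((~(in0 /\ (in1 xor in0))) /\ in2)
n5 = n4 xor in0 = (~((~(in0 /\ (in1 xor in0))) /\ in2)) xor in0
At in0=0, in1=0, in2=1: circuit gives 0, formula gives 0.
At in0=0, in1=0, in2=0: circuit gives 1, formula gives 1.
Agrees on all 8 inputs.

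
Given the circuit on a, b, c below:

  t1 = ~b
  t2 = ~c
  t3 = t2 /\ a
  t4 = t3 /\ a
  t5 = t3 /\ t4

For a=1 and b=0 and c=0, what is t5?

1

t2 = ~0 = 1
t3 = 1 /\ 1 = 1
t4 = 1 /\ 1 = 1
t5 = 1 /\ 1 = 1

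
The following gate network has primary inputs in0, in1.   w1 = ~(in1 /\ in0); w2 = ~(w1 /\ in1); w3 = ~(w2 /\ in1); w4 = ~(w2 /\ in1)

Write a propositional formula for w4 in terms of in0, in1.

~((~((~(in1 /\ in0)) /\ in1)) /\ in1)

w1 = ~(in1 /\ in0)
w2 = ~(w1 /\ in1) = ~((~(in1 /\ in0)) /\ in1)
w4 = ~(w2 /\ in1) = ~((~((~(in1 /\ in0)) /\ in1)) /\ in1)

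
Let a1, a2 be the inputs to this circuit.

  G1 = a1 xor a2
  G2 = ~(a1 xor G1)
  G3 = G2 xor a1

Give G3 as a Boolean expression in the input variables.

G1 = a1 xor a2
G2 = ~(a1 xor G1) = ~(a1 xor (a1 xor a2))
G3 = G2 xor a1 = (~(a1 xor (a1 xor a2))) xor a1

(~(a1 xor (a1 xor a2))) xor a1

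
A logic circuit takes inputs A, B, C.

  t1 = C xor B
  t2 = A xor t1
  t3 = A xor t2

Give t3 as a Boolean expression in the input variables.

A xor (A xor (C xor B))

t1 = C xor B
t2 = A xor t1 = A xor (C xor B)
t3 = A xor t2 = A xor (A xor (C xor B))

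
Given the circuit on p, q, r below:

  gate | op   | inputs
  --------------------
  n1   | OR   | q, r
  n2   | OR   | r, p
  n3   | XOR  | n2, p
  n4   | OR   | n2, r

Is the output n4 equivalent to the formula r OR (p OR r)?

n2 = r OR p
n4 = n2 OR r = (r OR p) OR r
At p=0, q=0, r=0: circuit gives 0, formula gives 0.
At p=0, q=0, r=1: circuit gives 1, formula gives 1.
Agrees on all 8 inputs.

Yes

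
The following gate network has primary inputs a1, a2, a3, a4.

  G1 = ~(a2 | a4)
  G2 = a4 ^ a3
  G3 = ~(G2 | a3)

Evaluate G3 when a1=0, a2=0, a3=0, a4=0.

1

G2 = 0 ^ 0 = 0
G3 = ~(0 | 0) = 1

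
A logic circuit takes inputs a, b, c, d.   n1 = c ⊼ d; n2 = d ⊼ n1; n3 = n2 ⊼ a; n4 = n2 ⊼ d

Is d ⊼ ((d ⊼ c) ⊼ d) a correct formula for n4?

Yes

n1 = c ⊼ d
n2 = d ⊼ n1 = d ⊼ (c ⊼ d)
n4 = n2 ⊼ d = (d ⊼ (c ⊼ d)) ⊼ d
At a=0, b=0, c=1, d=1: circuit gives 0, formula gives 0.
At a=0, b=0, c=0, d=0: circuit gives 1, formula gives 1.
Agrees on all 16 inputs.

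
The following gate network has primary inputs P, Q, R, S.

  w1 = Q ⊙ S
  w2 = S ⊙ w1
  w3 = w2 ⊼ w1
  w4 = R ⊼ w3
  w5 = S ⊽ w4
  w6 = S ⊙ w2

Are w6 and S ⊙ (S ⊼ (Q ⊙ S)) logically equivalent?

w1 = Q ⊙ S
w2 = S ⊙ w1 = S ⊙ (Q ⊙ S)
w6 = S ⊙ w2 = S ⊙ (S ⊙ (Q ⊙ S))
At P=0, Q=0, R=0, S=0: circuit gives 1, formula gives 0.

No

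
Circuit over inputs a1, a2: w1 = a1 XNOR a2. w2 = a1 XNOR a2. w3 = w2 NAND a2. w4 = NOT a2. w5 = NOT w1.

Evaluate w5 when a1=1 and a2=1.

0

w1 = 1 XNOR 1 = 1
w5 = NOT 1 = 0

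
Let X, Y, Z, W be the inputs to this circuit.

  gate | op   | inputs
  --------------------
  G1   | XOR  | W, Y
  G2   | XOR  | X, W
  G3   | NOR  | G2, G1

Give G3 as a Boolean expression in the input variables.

G1 = W XOR Y
G2 = X XOR W
G3 = G2 NOR G1 = (X XOR W) NOR (W XOR Y)

(X XOR W) NOR (W XOR Y)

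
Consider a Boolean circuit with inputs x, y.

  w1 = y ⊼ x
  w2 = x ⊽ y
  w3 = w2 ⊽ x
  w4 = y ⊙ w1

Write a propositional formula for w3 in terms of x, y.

(x ⊽ y) ⊽ x

w2 = x ⊽ y
w3 = w2 ⊽ x = (x ⊽ y) ⊽ x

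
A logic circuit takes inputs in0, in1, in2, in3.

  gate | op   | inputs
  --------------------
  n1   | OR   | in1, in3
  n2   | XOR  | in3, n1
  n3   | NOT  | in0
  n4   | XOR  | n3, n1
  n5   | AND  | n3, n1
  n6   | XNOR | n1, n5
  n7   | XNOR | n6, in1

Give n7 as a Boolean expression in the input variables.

n1 = in1 OR in3
n3 = NOT in0
n5 = n3 AND n1 = NOT in0 AND (in1 OR in3)
n6 = n1 XNOR n5 = (in1 OR in3) XNOR (NOT in0 AND (in1 OR in3))
n7 = n6 XNOR in1 = ((in1 OR in3) XNOR (NOT in0 AND (in1 OR in3))) XNOR in1

((in1 OR in3) XNOR (NOT in0 AND (in1 OR in3))) XNOR in1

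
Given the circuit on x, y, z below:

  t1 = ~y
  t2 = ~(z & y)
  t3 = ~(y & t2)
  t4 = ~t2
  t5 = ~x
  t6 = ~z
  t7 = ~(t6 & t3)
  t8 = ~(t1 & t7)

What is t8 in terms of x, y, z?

~(~y & (~(~z & (~(y & (~(z & y)))))))

t1 = ~y
t2 = ~(z & y)
t3 = ~(y & t2) = ~(y & (~(z & y)))
t6 = ~z
t7 = ~(t6 & t3) = ~(~z & (~(y & (~(z & y)))))
t8 = ~(t1 & t7) = ~(~y & (~(~z & (~(y & (~(z & y)))))))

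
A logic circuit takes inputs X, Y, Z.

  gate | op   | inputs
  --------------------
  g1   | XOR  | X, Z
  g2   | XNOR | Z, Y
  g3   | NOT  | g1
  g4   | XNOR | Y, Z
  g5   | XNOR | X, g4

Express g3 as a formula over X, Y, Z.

g1 = X XOR Z
g3 = NOT g1 = NOT (X XOR Z)

NOT (X XOR Z)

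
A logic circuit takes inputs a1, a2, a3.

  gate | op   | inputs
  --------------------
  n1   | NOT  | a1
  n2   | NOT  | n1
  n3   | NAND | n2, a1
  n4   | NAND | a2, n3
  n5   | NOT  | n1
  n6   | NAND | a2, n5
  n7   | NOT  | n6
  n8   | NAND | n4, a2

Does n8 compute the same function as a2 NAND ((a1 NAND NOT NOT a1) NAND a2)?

Yes

n1 = NOT a1
n2 = NOT n1 = NOT NOT a1
n3 = n2 NAND a1 = NOT NOT a1 NAND a1
n4 = a2 NAND n3 = a2 NAND (NOT NOT a1 NAND a1)
n8 = n4 NAND a2 = (a2 NAND (NOT NOT a1 NAND a1)) NAND a2
At a1=1, a2=1, a3=0: circuit gives 0, formula gives 0.
At a1=0, a2=0, a3=0: circuit gives 1, formula gives 1.
Agrees on all 8 inputs.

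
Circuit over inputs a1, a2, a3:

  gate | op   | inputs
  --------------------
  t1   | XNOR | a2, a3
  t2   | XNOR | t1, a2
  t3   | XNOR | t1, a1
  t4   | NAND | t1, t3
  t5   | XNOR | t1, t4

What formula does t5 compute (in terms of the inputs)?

t1 = a2 XNOR a3
t3 = t1 XNOR a1 = (a2 XNOR a3) XNOR a1
t4 = t1 NAND t3 = (a2 XNOR a3) NAND ((a2 XNOR a3) XNOR a1)
t5 = t1 XNOR t4 = (a2 XNOR a3) XNOR ((a2 XNOR a3) NAND ((a2 XNOR a3) XNOR a1))

(a2 XNOR a3) XNOR ((a2 XNOR a3) NAND ((a2 XNOR a3) XNOR a1))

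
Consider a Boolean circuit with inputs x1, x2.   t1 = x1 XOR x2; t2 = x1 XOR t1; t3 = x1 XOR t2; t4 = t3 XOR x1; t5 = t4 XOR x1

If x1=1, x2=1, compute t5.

t1 = 1 XOR 1 = 0
t2 = 1 XOR 0 = 1
t3 = 1 XOR 1 = 0
t4 = 0 XOR 1 = 1
t5 = 1 XOR 1 = 0

0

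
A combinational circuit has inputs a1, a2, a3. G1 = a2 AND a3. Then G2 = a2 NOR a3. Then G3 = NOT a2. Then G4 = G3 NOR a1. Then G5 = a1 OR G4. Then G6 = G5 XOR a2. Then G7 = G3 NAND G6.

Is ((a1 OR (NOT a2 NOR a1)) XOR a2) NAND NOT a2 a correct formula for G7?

Yes

G3 = NOT a2
G4 = G3 NOR a1 = NOT a2 NOR a1
G5 = a1 OR G4 = a1 OR (NOT a2 NOR a1)
G6 = G5 XOR a2 = (a1 OR (NOT a2 NOR a1)) XOR a2
G7 = G3 NAND G6 = NOT a2 NAND ((a1 OR (NOT a2 NOR a1)) XOR a2)
At a1=1, a2=0, a3=0: circuit gives 0, formula gives 0.
At a1=0, a2=0, a3=0: circuit gives 1, formula gives 1.
Agrees on all 8 inputs.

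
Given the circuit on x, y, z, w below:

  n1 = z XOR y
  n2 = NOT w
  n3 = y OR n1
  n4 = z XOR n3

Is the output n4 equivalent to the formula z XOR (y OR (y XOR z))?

n1 = z XOR y
n3 = y OR n1 = y OR (z XOR y)
n4 = z XOR n3 = z XOR (y OR (z XOR y))
At x=0, y=0, z=0, w=0: circuit gives 0, formula gives 0.
At x=0, y=1, z=0, w=0: circuit gives 1, formula gives 1.
Agrees on all 16 inputs.

Yes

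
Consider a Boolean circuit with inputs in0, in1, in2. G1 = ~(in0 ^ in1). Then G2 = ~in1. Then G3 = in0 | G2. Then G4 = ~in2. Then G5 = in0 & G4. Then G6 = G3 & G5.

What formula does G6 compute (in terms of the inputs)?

(in0 | ~in1) & (in0 & ~in2)

G2 = ~in1
G3 = in0 | G2 = in0 | ~in1
G4 = ~in2
G5 = in0 & G4 = in0 & ~in2
G6 = G3 & G5 = (in0 | ~in1) & (in0 & ~in2)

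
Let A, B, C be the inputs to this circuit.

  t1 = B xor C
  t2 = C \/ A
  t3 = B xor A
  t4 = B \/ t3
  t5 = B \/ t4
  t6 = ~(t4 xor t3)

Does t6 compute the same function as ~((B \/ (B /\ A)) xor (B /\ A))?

t3 = B xor A
t4 = B \/ t3 = B \/ (B xor A)
t6 = ~(t4 xor t3) = ~((B \/ (B xor A)) xor (B xor A))
At A=0, B=1, C=0: circuit gives 1, formula gives 0.

No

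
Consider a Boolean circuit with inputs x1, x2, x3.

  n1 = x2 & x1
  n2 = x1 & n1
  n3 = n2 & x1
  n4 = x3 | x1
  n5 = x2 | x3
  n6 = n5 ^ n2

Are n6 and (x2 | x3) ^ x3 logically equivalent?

n1 = x2 & x1
n2 = x1 & n1 = x1 & (x2 & x1)
n5 = x2 | x3
n6 = n5 ^ n2 = (x2 | x3) ^ (x1 & (x2 & x1))
At x1=0, x2=0, x3=1: circuit gives 1, formula gives 0.

No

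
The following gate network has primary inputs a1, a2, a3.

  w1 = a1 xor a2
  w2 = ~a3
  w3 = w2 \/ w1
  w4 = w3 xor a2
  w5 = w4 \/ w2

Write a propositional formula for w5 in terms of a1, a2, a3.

((~a3 \/ (a1 xor a2)) xor a2) \/ ~a3

w1 = a1 xor a2
w2 = ~a3
w3 = w2 \/ w1 = ~a3 \/ (a1 xor a2)
w4 = w3 xor a2 = (~a3 \/ (a1 xor a2)) xor a2
w5 = w4 \/ w2 = ((~a3 \/ (a1 xor a2)) xor a2) \/ ~a3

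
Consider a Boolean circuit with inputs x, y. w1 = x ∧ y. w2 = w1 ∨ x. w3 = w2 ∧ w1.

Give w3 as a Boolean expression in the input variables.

w1 = x ∧ y
w2 = w1 ∨ x = (x ∧ y) ∨ x
w3 = w2 ∧ w1 = ((x ∧ y) ∨ x) ∧ (x ∧ y)

((x ∧ y) ∨ x) ∧ (x ∧ y)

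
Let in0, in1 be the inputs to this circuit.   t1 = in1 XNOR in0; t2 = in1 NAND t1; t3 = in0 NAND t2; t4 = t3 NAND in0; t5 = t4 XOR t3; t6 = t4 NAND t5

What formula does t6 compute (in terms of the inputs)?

((in0 NAND (in1 NAND (in1 XNOR in0))) NAND in0) NAND (((in0 NAND (in1 NAND (in1 XNOR in0))) NAND in0) XOR (in0 NAND (in1 NAND (in1 XNOR in0))))

t1 = in1 XNOR in0
t2 = in1 NAND t1 = in1 NAND (in1 XNOR in0)
t3 = in0 NAND t2 = in0 NAND (in1 NAND (in1 XNOR in0))
t4 = t3 NAND in0 = (in0 NAND (in1 NAND (in1 XNOR in0))) NAND in0
t5 = t4 XOR t3 = ((in0 NAND (in1 NAND (in1 XNOR in0))) NAND in0) XOR (in0 NAND (in1 NAND (in1 XNOR in0)))
t6 = t4 NAND t5 = ((in0 NAND (in1 NAND (in1 XNOR in0))) NAND in0) NAND (((in0 NAND (in1 NAND (in1 XNOR in0))) NAND in0) XOR (in0 NAND (in1 NAND (in1 XNOR in0))))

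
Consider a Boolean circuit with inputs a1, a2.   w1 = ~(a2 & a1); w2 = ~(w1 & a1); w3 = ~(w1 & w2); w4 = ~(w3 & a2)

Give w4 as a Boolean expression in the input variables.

~((~((~(a2 & a1)) & (~((~(a2 & a1)) & a1)))) & a2)

w1 = ~(a2 & a1)
w2 = ~(w1 & a1) = ~((~(a2 & a1)) & a1)
w3 = ~(w1 & w2) = ~((~(a2 & a1)) & (~((~(a2 & a1)) & a1)))
w4 = ~(w3 & a2) = ~((~((~(a2 & a1)) & (~((~(a2 & a1)) & a1)))) & a2)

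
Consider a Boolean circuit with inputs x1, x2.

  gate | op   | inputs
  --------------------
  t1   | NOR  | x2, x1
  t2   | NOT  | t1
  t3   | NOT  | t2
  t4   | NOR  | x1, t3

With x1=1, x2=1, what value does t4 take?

t1 = 1 NOR 1 = 0
t2 = NOT 0 = 1
t3 = NOT 1 = 0
t4 = 1 NOR 0 = 0

0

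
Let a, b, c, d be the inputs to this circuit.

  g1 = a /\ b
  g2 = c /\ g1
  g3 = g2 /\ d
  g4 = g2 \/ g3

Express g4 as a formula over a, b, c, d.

(c /\ (a /\ b)) \/ ((c /\ (a /\ b)) /\ d)

g1 = a /\ b
g2 = c /\ g1 = c /\ (a /\ b)
g3 = g2 /\ d = (c /\ (a /\ b)) /\ d
g4 = g2 \/ g3 = (c /\ (a /\ b)) \/ ((c /\ (a /\ b)) /\ d)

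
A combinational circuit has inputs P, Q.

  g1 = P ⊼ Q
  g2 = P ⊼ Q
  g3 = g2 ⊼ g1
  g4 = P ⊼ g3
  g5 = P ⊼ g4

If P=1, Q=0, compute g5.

g1 = 1 ⊼ 0 = 1
g2 = 1 ⊼ 0 = 1
g3 = 1 ⊼ 1 = 0
g4 = 1 ⊼ 0 = 1
g5 = 1 ⊼ 1 = 0

0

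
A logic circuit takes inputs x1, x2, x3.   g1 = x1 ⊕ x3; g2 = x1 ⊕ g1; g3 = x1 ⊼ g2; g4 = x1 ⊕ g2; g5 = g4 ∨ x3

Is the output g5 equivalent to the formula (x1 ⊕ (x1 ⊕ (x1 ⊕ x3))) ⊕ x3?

g1 = x1 ⊕ x3
g2 = x1 ⊕ g1 = x1 ⊕ (x1 ⊕ x3)
g4 = x1 ⊕ g2 = x1 ⊕ (x1 ⊕ (x1 ⊕ x3))
g5 = g4 ∨ x3 = (x1 ⊕ (x1 ⊕ (x1 ⊕ x3))) ∨ x3
At x1=0, x2=0, x3=1: circuit gives 1, formula gives 0.

No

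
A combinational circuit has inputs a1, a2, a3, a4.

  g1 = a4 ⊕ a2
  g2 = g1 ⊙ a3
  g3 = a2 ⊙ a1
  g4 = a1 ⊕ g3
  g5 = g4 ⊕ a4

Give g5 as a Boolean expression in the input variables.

(a1 ⊕ (a2 ⊙ a1)) ⊕ a4

g3 = a2 ⊙ a1
g4 = a1 ⊕ g3 = a1 ⊕ (a2 ⊙ a1)
g5 = g4 ⊕ a4 = (a1 ⊕ (a2 ⊙ a1)) ⊕ a4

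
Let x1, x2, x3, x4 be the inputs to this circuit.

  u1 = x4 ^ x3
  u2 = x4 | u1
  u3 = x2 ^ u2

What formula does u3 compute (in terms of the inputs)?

u1 = x4 ^ x3
u2 = x4 | u1 = x4 | (x4 ^ x3)
u3 = x2 ^ u2 = x2 ^ (x4 | (x4 ^ x3))

x2 ^ (x4 | (x4 ^ x3))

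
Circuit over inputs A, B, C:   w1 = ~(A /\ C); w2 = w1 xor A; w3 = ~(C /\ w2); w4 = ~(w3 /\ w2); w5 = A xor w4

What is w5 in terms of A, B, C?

w1 = ~(A /\ C)
w2 = w1 xor A = (~(A /\ C)) xor A
w3 = ~(C /\ w2) = ~(C /\ ((~(A /\ C)) xor A))
w4 = ~(w3 /\ w2) = ~((~(C /\ ((~(A /\ C)) xor A))) /\ ((~(A /\ C)) xor A))
w5 = A xor w4 = A xor (~((~(C /\ ((~(A /\ C)) xor A))) /\ ((~(A /\ C)) xor A)))

A xor (~((~(C /\ ((~(A /\ C)) xor A))) /\ ((~(A /\ C)) xor A)))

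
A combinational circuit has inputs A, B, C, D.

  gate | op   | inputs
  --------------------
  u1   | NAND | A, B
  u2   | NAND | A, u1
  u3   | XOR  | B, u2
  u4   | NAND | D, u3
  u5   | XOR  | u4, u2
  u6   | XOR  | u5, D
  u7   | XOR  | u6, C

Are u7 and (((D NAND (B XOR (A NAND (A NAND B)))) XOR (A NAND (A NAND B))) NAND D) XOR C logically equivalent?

u1 = A NAND B
u2 = A NAND u1 = A NAND (A NAND B)
u3 = B XOR u2 = B XOR (A NAND (A NAND B))
u4 = D NAND u3 = D NAND (B XOR (A NAND (A NAND B)))
u5 = u4 XOR u2 = (D NAND (B XOR (A NAND (A NAND B)))) XOR (A NAND (A NAND B))
u6 = u5 XOR D = ((D NAND (B XOR (A NAND (A NAND B)))) XOR (A NAND (A NAND B))) XOR D
u7 = u6 XOR C = (((D NAND (B XOR (A NAND (A NAND B)))) XOR (A NAND (A NAND B))) XOR D) XOR C
At A=0, B=0, C=0, D=0: circuit gives 0, formula gives 1.

No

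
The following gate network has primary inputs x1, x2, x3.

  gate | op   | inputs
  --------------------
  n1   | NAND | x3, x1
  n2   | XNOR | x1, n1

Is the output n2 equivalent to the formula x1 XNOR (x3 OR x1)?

n1 = x3 NAND x1
n2 = x1 XNOR n1 = x1 XNOR (x3 NAND x1)
At x1=0, x2=0, x3=0: circuit gives 0, formula gives 1.

No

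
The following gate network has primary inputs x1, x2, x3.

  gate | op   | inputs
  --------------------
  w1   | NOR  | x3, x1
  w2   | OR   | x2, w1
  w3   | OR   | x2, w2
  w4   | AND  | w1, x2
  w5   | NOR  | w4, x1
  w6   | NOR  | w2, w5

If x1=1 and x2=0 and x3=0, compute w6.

1

w1 = 0 NOR 1 = 0
w2 = 0 OR 0 = 0
w4 = 0 AND 0 = 0
w5 = 0 NOR 1 = 0
w6 = 0 NOR 0 = 1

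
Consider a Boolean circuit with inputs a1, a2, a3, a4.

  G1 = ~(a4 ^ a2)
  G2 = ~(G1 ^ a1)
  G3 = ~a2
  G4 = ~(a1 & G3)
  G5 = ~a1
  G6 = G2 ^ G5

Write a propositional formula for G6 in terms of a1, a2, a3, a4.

G1 = ~(a4 ^ a2)
G2 = ~(G1 ^ a1) = ~((~(a4 ^ a2)) ^ a1)
G5 = ~a1
G6 = G2 ^ G5 = (~((~(a4 ^ a2)) ^ a1)) ^ ~a1

(~((~(a4 ^ a2)) ^ a1)) ^ ~a1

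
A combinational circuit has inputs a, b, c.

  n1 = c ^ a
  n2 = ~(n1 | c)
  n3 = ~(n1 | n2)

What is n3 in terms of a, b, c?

n1 = c ^ a
n2 = ~(n1 | c) = ~((c ^ a) | c)
n3 = ~(n1 | n2) = ~((c ^ a) | (~((c ^ a) | c)))

~((c ^ a) | (~((c ^ a) | c)))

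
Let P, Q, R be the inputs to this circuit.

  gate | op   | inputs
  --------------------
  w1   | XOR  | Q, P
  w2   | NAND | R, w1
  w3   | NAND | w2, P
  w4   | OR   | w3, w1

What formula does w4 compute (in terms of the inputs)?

((R NAND (Q XOR P)) NAND P) OR (Q XOR P)

w1 = Q XOR P
w2 = R NAND w1 = R NAND (Q XOR P)
w3 = w2 NAND P = (R NAND (Q XOR P)) NAND P
w4 = w3 OR w1 = ((R NAND (Q XOR P)) NAND P) OR (Q XOR P)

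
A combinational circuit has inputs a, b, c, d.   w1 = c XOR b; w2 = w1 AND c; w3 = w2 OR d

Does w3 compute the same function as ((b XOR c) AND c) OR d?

w1 = c XOR b
w2 = w1 AND c = (c XOR b) AND c
w3 = w2 OR d = ((c XOR b) AND c) OR d
At a=0, b=0, c=0, d=0: circuit gives 0, formula gives 0.
At a=0, b=0, c=0, d=1: circuit gives 1, formula gives 1.
Agrees on all 16 inputs.

Yes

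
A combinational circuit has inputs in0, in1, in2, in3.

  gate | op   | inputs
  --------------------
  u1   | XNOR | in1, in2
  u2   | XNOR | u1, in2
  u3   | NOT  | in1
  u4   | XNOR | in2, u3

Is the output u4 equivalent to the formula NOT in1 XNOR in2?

Yes

u3 = NOT in1
u4 = in2 XNOR u3 = in2 XNOR NOT in1
At in0=0, in1=0, in2=0, in3=0: circuit gives 0, formula gives 0.
At in0=0, in1=0, in2=1, in3=0: circuit gives 1, formula gives 1.
Agrees on all 16 inputs.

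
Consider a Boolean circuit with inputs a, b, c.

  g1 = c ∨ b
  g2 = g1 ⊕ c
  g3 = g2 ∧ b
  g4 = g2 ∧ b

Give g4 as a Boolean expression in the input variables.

g1 = c ∨ b
g2 = g1 ⊕ c = (c ∨ b) ⊕ c
g4 = g2 ∧ b = ((c ∨ b) ⊕ c) ∧ b

((c ∨ b) ⊕ c) ∧ b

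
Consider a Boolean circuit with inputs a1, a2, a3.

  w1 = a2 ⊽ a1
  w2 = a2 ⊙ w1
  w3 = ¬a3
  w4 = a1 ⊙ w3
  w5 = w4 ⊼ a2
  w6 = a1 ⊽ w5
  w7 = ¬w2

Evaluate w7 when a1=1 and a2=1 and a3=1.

w1 = 1 ⊽ 1 = 0
w2 = 1 ⊙ 0 = 0
w7 = ¬0 = 1

1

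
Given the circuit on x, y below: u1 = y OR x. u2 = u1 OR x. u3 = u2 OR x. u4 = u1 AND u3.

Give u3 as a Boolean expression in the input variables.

((y OR x) OR x) OR x

u1 = y OR x
u2 = u1 OR x = (y OR x) OR x
u3 = u2 OR x = ((y OR x) OR x) OR x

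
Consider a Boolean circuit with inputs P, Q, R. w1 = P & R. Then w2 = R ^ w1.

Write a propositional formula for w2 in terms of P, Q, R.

R ^ (P & R)

w1 = P & R
w2 = R ^ w1 = R ^ (P & R)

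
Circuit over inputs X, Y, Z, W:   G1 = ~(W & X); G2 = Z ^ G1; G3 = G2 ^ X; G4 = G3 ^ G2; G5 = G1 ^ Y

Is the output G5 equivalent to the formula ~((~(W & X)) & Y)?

G1 = ~(W & X)
G5 = G1 ^ Y = (~(W & X)) ^ Y
At X=1, Y=0, Z=0, W=1: circuit gives 0, formula gives 1.

No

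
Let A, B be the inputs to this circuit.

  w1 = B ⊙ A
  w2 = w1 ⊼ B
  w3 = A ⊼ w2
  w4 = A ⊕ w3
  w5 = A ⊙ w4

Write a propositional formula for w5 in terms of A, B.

w1 = B ⊙ A
w2 = w1 ⊼ B = (B ⊙ A) ⊼ B
w3 = A ⊼ w2 = A ⊼ ((B ⊙ A) ⊼ B)
w4 = A ⊕ w3 = A ⊕ (A ⊼ ((B ⊙ A) ⊼ B))
w5 = A ⊙ w4 = A ⊙ (A ⊕ (A ⊼ ((B ⊙ A) ⊼ B)))

A ⊙ (A ⊕ (A ⊼ ((B ⊙ A) ⊼ B)))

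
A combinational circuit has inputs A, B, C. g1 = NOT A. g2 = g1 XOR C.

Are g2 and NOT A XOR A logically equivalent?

g1 = NOT A
g2 = g1 XOR C = NOT A XOR C
At A=0, B=0, C=1: circuit gives 0, formula gives 1.

No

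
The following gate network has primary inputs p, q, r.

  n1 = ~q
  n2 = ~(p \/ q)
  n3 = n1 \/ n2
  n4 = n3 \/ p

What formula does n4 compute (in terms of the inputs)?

n1 = ~q
n2 = ~(p \/ q)
n3 = n1 \/ n2 = ~q \/ (~(p \/ q))
n4 = n3 \/ p = (~q \/ (~(p \/ q))) \/ p

(~q \/ (~(p \/ q))) \/ p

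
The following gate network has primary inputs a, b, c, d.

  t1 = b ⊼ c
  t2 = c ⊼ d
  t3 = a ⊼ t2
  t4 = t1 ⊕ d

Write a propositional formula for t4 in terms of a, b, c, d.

t1 = b ⊼ c
t4 = t1 ⊕ d = (b ⊼ c) ⊕ d

(b ⊼ c) ⊕ d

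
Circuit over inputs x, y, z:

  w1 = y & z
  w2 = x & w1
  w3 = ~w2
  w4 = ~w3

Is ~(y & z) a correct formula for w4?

No

w1 = y & z
w2 = x & w1 = x & (y & z)
w3 = ~w2 = ~(x & (y & z))
w4 = ~w3 = ~~(x & (y & z))
At x=0, y=0, z=0: circuit gives 0, formula gives 1.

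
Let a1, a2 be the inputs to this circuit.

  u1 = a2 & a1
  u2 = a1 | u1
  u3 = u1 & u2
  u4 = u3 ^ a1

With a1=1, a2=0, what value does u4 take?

u1 = 0 & 1 = 0
u2 = 1 | 0 = 1
u3 = 0 & 1 = 0
u4 = 0 ^ 1 = 1

1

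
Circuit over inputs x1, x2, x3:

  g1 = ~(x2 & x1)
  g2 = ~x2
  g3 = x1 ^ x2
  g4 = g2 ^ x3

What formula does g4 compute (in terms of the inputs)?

~x2 ^ x3

g2 = ~x2
g4 = g2 ^ x3 = ~x2 ^ x3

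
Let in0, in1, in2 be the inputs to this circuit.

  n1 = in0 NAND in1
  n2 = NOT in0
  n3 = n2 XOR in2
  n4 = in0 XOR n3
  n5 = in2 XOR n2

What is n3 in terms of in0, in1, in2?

NOT in0 XOR in2

n2 = NOT in0
n3 = n2 XOR in2 = NOT in0 XOR in2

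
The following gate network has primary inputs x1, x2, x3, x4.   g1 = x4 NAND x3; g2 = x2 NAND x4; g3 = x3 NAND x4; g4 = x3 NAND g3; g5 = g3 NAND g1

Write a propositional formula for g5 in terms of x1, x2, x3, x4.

(x3 NAND x4) NAND (x4 NAND x3)

g1 = x4 NAND x3
g3 = x3 NAND x4
g5 = g3 NAND g1 = (x3 NAND x4) NAND (x4 NAND x3)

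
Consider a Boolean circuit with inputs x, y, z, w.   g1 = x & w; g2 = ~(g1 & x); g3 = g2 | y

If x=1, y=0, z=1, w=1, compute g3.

g1 = 1 & 1 = 1
g2 = ~(1 & 1) = 0
g3 = 0 | 0 = 0

0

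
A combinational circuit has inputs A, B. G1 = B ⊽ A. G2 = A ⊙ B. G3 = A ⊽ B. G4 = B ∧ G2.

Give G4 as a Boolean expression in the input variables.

G2 = A ⊙ B
G4 = B ∧ G2 = B ∧ (A ⊙ B)

B ∧ (A ⊙ B)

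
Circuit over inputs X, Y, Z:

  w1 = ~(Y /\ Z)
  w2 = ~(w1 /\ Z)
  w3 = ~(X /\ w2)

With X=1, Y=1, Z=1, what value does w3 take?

w1 = ~(1 /\ 1) = 0
w2 = ~(0 /\ 1) = 1
w3 = ~(1 /\ 1) = 0

0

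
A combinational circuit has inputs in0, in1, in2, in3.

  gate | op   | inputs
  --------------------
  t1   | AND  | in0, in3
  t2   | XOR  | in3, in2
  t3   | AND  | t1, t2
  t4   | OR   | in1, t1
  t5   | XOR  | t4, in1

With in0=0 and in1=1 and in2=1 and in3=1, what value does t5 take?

t1 = 0 AND 1 = 0
t4 = 1 OR 0 = 1
t5 = 1 XOR 1 = 0

0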